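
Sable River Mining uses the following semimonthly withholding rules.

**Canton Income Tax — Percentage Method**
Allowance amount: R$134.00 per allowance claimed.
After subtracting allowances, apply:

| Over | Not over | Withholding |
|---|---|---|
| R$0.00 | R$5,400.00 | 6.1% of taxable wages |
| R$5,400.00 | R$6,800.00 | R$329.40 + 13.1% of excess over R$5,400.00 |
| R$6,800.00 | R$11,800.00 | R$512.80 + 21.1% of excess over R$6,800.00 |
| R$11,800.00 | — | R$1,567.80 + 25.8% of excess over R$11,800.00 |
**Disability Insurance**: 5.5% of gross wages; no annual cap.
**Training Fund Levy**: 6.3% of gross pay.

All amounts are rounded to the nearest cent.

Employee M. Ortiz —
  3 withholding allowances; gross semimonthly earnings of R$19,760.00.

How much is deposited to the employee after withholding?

R$13,910.56

Canton Income Tax: taxable = R$19,760.00 − 3×R$134.00 = R$19,358.00
  R$1,567.80 + 25.8% × (R$19,358.00 − R$11,800.00) = R$1,567.80 + 25.8% × R$7,558.00 = R$3,517.76
Disability Insurance: 5.5% × R$19,760.00 = R$1,086.80
Training Fund Levy: 6.3% × R$19,760.00 = R$1,244.88
Total withheld: R$3,517.76 + R$1,086.80 + R$1,244.88 = R$5,849.44
Net pay: R$19,760.00 − R$5,849.44 = R$13,910.56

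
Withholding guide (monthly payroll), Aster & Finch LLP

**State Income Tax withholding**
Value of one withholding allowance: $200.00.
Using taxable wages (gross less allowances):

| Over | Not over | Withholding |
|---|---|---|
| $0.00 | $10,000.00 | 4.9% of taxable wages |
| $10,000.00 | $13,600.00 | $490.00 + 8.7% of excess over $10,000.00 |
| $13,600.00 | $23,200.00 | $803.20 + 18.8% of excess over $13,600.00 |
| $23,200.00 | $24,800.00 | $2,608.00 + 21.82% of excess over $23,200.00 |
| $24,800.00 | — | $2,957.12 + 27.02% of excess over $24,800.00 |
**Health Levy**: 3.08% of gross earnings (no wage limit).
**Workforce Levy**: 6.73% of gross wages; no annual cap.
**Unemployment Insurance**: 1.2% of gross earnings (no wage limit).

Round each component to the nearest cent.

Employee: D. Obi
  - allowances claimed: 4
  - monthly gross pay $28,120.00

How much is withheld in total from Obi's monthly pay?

$6,734.04

State Income Tax: taxable = $28,120.00 − 4×$200.00 = $27,320.00
  $2,957.12 + 27.02% × ($27,320.00 − $24,800.00) = $2,957.12 + 27.02% × $2,520.00 = $3,638.02
Health Levy: 3.08% × $28,120.00 = $866.10
Workforce Levy: 6.73% × $28,120.00 = $1,892.48
Unemployment Insurance: 1.2% × $28,120.00 = $337.44
Total: $3,638.02 + $866.10 + $1,892.48 + $337.44 = $6,734.04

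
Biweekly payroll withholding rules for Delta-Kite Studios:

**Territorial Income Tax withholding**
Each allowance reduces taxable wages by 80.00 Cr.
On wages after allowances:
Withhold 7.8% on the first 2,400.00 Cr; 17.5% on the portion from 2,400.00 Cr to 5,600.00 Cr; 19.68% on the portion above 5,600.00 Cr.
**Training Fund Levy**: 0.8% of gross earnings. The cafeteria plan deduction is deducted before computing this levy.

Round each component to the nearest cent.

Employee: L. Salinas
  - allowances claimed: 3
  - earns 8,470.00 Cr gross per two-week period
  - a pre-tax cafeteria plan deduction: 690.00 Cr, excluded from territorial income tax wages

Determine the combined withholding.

1,191.23 Cr

Territorial Income Tax: taxable = 8,470.00 Cr − 690.00 Cr − 3×80.00 Cr = 7,540.00 Cr
  747.20 Cr + 19.68% × (7,540.00 Cr − 5,600.00 Cr) = 747.20 Cr + 19.68% × 1,940.00 Cr = 1,128.99 Cr
Training Fund Levy: 0.8% × 7,780.00 Cr = 62.24 Cr
Total: 1,128.99 Cr + 62.24 Cr = 1,191.23 Cr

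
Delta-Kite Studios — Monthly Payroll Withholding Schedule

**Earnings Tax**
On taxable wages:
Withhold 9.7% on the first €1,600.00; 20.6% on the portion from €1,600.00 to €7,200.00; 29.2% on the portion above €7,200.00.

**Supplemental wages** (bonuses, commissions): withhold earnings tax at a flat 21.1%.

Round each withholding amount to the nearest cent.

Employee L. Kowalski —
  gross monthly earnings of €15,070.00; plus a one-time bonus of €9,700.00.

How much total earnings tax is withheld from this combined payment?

Earnings Tax: taxable = €15,070.00
  €1,308.80 + 29.2% × (€15,070.00 − €7,200.00) = €1,308.80 + 29.2% × €7,870.00 = €3,606.84
Supplemental (21.1% flat on bonus): 21.1% × €9,700.00 = €2,046.70
Total earnings tax: €3,606.84 + €2,046.70 = €5,653.54

€5,653.54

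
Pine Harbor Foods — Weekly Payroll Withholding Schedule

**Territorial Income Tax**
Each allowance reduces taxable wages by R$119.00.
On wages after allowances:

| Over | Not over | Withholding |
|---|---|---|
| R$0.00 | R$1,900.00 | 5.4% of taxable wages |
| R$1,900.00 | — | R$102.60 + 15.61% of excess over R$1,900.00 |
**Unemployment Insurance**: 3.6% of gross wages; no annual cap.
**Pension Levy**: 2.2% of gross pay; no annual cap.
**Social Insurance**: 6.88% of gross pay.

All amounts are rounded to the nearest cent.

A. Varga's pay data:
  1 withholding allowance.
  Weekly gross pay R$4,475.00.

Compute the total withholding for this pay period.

Territorial Income Tax: taxable = R$4,475.00 − 1×R$119.00 = R$4,356.00
  R$102.60 + 15.61% × (R$4,356.00 − R$1,900.00) = R$102.60 + 15.61% × R$2,456.00 = R$485.98
Unemployment Insurance: 3.6% × R$4,475.00 = R$161.10
Pension Levy: 2.2% × R$4,475.00 = R$98.45
Social Insurance: 6.88% × R$4,475.00 = R$307.88
Total: R$485.98 + R$161.10 + R$98.45 + R$307.88 = R$1,053.41

R$1,053.41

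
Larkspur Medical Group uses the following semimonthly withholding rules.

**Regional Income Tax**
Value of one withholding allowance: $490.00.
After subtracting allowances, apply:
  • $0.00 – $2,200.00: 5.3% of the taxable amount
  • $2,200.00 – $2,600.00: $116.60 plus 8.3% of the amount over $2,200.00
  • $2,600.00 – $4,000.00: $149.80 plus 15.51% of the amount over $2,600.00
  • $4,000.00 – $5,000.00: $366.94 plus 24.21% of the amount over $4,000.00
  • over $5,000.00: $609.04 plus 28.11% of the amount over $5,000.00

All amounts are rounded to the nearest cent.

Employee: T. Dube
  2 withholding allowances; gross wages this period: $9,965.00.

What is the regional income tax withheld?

Regional Income Tax: taxable = $9,965.00 − 2×$490.00 = $8,985.00
  $609.04 + 28.11% × ($8,985.00 − $5,000.00) = $609.04 + 28.11% × $3,985.00 = $1,729.22

$1,729.22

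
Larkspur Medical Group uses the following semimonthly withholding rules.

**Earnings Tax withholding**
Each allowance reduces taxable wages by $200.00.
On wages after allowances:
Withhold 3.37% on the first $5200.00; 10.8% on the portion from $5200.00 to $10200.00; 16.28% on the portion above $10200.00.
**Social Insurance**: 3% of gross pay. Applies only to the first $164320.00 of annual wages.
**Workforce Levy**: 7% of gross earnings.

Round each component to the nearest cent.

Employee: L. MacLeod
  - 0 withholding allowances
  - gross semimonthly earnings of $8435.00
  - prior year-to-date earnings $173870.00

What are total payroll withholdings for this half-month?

Earnings Tax: taxable = $8435.00
  $175.24 + 10.8% × ($8435.00 − $5200.00) = $175.24 + 10.8% × $3235.00 = $524.62
Social Insurance: YTD $173870.00 ≥ cap $164320.00 → $0.00
Workforce Levy: 7% × $8435.00 = $590.45
Total: $524.62 + $0.00 + $590.45 = $1115.07

$1115.07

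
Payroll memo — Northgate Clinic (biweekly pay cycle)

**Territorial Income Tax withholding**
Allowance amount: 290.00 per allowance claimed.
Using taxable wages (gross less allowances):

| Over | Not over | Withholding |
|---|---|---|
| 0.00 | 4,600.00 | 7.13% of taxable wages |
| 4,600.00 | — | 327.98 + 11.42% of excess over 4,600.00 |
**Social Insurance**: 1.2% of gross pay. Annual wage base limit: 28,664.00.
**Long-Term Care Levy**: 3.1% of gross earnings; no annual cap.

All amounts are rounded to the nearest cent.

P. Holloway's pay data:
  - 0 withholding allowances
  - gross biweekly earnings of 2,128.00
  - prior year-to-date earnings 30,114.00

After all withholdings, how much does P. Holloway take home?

1,910.30

Territorial Income Tax: taxable = 2,128.00
  7.13% × 2,128.00 = 151.73
Social Insurance: YTD 30,114.00 ≥ cap 28,664.00 → 0.00
Long-Term Care Levy: 3.1% × 2,128.00 = 65.97
Total withheld: 151.73 + 0.00 + 65.97 = 217.70
Net pay: 2,128.00 − 217.70 = 1,910.30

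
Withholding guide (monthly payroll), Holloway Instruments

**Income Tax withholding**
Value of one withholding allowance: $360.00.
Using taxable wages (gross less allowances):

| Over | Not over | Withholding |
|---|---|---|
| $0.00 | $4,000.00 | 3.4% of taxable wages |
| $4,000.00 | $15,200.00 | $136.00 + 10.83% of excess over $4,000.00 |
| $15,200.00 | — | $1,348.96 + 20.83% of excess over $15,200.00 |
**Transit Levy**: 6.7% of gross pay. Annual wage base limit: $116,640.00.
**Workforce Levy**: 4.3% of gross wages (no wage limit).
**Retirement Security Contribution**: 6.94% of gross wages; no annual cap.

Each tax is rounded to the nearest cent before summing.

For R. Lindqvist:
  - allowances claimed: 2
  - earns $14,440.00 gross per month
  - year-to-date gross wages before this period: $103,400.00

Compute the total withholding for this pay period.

Income Tax: taxable = $14,440.00 − 2×$360.00 = $13,720.00
  $136.00 + 10.83% × ($13,720.00 − $4,000.00) = $136.00 + 10.83% × $9,720.00 = $1,188.68
Transit Levy: cap $116,640.00 − YTD $103,400.00 = $13,240.00 subject; 6.7% × $13,240.00 = $887.08
Workforce Levy: 4.3% × $14,440.00 = $620.92
Retirement Security Contribution: 6.94% × $14,440.00 = $1,002.14
Total: $1,188.68 + $887.08 + $620.92 + $1,002.14 = $3,698.82

$3,698.82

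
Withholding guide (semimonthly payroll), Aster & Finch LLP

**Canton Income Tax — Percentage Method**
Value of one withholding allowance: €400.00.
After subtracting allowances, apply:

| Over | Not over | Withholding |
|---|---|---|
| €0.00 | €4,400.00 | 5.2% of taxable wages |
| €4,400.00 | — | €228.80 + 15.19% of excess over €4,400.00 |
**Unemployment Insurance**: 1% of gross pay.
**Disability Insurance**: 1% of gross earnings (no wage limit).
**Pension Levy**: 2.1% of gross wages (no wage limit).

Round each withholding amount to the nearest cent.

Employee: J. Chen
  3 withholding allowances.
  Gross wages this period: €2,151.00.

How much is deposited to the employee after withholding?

Canton Income Tax: taxable = €2,151.00 − 3×€400.00 = €951.00
  5.2% × €951.00 = €49.45
Unemployment Insurance: 1% × €2,151.00 = €21.51
Disability Insurance: 1% × €2,151.00 = €21.51
Pension Levy: 2.1% × €2,151.00 = €45.17
Total withheld: €49.45 + €21.51 + €21.51 + €45.17 = €137.64
Net pay: €2,151.00 − €137.64 = €2,013.36

€2,013.36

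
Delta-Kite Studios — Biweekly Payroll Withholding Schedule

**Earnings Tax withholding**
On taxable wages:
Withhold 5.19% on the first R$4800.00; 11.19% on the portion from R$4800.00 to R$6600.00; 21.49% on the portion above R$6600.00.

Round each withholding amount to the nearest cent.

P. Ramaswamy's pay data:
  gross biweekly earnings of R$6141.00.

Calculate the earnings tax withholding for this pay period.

R$399.18

Earnings Tax: taxable = R$6141.00
  R$249.12 + 11.19% × (R$6141.00 − R$4800.00) = R$249.12 + 11.19% × R$1341.00 = R$399.18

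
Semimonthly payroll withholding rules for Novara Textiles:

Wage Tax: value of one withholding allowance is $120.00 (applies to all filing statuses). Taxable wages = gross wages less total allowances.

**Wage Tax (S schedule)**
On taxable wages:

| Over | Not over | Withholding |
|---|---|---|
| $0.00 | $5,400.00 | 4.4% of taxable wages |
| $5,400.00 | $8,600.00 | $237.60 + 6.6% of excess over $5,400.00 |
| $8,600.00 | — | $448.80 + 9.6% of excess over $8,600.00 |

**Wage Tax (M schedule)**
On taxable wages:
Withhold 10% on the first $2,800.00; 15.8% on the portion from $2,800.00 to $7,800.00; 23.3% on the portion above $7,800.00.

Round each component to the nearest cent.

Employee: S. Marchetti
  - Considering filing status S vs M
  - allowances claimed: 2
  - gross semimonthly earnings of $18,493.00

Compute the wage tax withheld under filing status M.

Wage Tax (M): taxable = $18,493.00 − 2×$120.00 = $18,253.00
  $1,070.00 + 23.3% × ($18,253.00 − $7,800.00) = $1,070.00 + 23.3% × $10,453.00 = $3,505.55

$3,505.55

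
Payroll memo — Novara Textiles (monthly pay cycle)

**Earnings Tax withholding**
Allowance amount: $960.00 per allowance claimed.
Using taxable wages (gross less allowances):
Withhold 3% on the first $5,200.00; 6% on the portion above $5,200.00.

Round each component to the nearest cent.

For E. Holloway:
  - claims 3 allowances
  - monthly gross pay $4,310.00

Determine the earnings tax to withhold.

Earnings Tax: taxable = $4,310.00 − 3×$960.00 = $1,430.00
  3% × $1,430.00 = $42.90

$42.90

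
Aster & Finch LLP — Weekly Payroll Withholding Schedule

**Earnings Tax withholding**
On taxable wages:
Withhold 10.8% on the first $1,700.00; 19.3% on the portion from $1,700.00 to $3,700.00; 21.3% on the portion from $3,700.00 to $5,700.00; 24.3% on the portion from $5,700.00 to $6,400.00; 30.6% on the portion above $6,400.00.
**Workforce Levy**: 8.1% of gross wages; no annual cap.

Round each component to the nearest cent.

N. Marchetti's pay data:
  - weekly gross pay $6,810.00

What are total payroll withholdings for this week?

Earnings Tax: taxable = $6,810.00
  $1,165.70 + 30.6% × ($6,810.00 − $6,400.00) = $1,165.70 + 30.6% × $410.00 = $1,291.16
Workforce Levy: 8.1% × $6,810.00 = $551.61
Total: $1,291.16 + $551.61 = $1,842.77

$1,842.77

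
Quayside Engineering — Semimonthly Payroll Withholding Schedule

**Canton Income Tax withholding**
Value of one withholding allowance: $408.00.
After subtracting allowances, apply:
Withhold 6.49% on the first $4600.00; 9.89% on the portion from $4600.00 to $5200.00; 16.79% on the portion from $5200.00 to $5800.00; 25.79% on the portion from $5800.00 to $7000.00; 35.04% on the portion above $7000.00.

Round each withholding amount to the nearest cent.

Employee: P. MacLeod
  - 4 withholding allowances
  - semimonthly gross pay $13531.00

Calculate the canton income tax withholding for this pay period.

Canton Income Tax: taxable = $13531.00 − 4×$408.00 = $11899.00
  $768.10 + 35.04% × ($11899.00 − $7000.00) = $768.10 + 35.04% × $4899.00 = $2484.71

$2484.71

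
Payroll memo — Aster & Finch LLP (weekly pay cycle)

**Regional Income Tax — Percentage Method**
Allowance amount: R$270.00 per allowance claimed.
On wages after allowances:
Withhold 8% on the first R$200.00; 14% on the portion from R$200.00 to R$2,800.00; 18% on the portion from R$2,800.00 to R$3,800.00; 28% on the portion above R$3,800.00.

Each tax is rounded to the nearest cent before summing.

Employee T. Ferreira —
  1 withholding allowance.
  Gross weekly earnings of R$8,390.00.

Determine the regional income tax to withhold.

R$1,769.60

Regional Income Tax: taxable = R$8,390.00 − 1×R$270.00 = R$8,120.00
  R$560.00 + 28% × (R$8,120.00 − R$3,800.00) = R$560.00 + 28% × R$4,320.00 = R$1,769.60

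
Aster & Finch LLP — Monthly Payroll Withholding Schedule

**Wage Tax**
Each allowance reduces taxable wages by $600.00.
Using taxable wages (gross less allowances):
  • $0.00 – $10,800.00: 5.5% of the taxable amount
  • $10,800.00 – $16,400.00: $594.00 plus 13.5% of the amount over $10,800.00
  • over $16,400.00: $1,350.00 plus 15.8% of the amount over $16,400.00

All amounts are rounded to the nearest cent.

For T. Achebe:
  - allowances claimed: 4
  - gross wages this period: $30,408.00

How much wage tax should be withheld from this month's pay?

Wage Tax: taxable = $30,408.00 − 4×$600.00 = $28,008.00
  $1,350.00 + 15.8% × ($28,008.00 − $16,400.00) = $1,350.00 + 15.8% × $11,608.00 = $3,184.06

$3,184.06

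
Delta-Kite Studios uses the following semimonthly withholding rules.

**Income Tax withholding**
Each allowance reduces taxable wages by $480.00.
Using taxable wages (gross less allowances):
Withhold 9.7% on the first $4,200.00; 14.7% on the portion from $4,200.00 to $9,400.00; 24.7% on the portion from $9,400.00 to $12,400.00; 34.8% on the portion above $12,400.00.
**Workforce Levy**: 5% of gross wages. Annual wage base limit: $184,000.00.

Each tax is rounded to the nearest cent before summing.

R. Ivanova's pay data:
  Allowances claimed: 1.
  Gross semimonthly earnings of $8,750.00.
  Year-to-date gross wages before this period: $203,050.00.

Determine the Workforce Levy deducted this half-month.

$0.00

Workforce Levy: YTD $203,050.00 ≥ cap $184,000.00 → $0.00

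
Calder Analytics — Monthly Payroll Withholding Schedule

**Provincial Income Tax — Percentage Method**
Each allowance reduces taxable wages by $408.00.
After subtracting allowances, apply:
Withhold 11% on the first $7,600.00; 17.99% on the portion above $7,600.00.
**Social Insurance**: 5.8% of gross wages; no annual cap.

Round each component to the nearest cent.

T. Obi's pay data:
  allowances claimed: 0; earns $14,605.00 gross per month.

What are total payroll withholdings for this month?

$2,943.29

Provincial Income Tax: taxable = $14,605.00
  $836.00 + 17.99% × ($14,605.00 − $7,600.00) = $836.00 + 17.99% × $7,005.00 = $2,096.20
Social Insurance: 5.8% × $14,605.00 = $847.09
Total: $2,096.20 + $847.09 = $2,943.29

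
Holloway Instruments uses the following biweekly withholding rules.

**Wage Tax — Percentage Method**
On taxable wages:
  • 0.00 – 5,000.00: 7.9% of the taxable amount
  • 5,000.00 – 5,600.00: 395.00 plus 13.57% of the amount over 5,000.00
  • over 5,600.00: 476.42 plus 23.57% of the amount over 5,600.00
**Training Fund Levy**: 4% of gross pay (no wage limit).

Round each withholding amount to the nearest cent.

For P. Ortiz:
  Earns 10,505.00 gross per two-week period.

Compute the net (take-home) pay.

Wage Tax: taxable = 10,505.00
  476.42 + 23.57% × (10,505.00 − 5,600.00) = 476.42 + 23.57% × 4,905.00 = 1,632.53
Training Fund Levy: 4% × 10,505.00 = 420.20
Total withheld: 1,632.53 + 420.20 = 2,052.73
Net pay: 10,505.00 − 2,052.73 = 8,452.27

8,452.27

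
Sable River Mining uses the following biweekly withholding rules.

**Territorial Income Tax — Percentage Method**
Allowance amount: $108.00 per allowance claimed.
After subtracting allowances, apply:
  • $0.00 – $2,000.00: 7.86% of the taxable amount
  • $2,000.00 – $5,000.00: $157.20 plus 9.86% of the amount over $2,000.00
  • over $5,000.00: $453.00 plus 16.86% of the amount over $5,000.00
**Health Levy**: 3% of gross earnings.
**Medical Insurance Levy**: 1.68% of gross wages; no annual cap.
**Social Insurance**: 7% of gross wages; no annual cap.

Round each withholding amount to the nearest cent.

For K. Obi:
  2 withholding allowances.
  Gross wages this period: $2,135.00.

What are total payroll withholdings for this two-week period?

Territorial Income Tax: taxable = $2,135.00 − 2×$108.00 = $1,919.00
  7.86% × $1,919.00 = $150.83
Health Levy: 3% × $2,135.00 = $64.05
Medical Insurance Levy: 1.68% × $2,135.00 = $35.87
Social Insurance: 7% × $2,135.00 = $149.45
Total: $150.83 + $64.05 + $35.87 + $149.45 = $400.20

$400.20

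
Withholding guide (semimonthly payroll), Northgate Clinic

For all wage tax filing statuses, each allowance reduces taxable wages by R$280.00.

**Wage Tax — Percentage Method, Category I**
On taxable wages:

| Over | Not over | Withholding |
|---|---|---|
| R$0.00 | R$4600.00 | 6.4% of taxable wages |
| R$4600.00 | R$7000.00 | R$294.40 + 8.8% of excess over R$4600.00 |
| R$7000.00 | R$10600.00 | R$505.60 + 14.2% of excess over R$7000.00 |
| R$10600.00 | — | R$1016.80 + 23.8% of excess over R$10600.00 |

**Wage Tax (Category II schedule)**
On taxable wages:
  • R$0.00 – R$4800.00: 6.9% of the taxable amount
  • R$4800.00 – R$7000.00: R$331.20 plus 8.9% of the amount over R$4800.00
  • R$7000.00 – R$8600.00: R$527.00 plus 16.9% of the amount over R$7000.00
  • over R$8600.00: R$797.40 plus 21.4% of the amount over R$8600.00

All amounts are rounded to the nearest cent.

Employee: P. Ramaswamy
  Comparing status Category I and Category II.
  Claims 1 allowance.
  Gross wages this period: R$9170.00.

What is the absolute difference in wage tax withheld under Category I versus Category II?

R$85.48

Wage Tax (Category I): taxable = R$9170.00 − 1×R$280.00 = R$8890.00
  R$505.60 + 14.2% × (R$8890.00 − R$7000.00) = R$505.60 + 14.2% × R$1890.00 = R$773.98
Wage Tax (Category II): taxable = R$9170.00 − 1×R$280.00 = R$8890.00
  R$797.40 + 21.4% × (R$8890.00 − R$8600.00) = R$797.40 + 21.4% × R$290.00 = R$859.46
Difference: |R$773.98 − R$859.46| = R$85.48 (higher under Category II)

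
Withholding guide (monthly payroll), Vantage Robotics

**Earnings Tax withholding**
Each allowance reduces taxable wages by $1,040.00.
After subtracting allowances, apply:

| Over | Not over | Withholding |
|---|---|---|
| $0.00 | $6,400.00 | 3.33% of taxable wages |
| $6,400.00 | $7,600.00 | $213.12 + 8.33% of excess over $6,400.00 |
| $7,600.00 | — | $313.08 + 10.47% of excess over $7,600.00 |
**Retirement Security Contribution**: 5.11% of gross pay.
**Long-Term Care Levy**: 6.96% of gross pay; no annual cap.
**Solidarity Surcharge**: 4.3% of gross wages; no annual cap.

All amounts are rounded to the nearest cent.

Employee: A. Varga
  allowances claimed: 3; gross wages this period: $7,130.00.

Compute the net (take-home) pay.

Earnings Tax: taxable = $7,130.00 − 3×$1,040.00 = $4,010.00
  3.33% × $4,010.00 = $133.53
Retirement Security Contribution: 5.11% × $7,130.00 = $364.34
Long-Term Care Levy: 6.96% × $7,130.00 = $496.25
Solidarity Surcharge: 4.3% × $7,130.00 = $306.59
Total withheld: $133.53 + $364.34 + $496.25 + $306.59 = $1,300.71
Net pay: $7,130.00 − $1,300.71 = $5,829.29

$5,829.29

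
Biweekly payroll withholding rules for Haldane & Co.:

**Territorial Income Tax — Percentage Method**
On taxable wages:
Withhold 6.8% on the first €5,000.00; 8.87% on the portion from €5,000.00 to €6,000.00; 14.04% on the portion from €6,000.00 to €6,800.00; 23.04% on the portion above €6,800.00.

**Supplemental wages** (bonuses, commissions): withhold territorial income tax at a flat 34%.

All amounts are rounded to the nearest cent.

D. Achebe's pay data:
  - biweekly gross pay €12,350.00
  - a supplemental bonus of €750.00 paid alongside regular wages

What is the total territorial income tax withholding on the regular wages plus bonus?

Territorial Income Tax: taxable = €12,350.00
  €541.02 + 23.04% × (€12,350.00 − €6,800.00) = €541.02 + 23.04% × €5,550.00 = €1,819.74
Supplemental (34% flat on bonus): 34% × €750.00 = €255.00
Total territorial income tax: €1,819.74 + €255.00 = €2,074.74

€2,074.74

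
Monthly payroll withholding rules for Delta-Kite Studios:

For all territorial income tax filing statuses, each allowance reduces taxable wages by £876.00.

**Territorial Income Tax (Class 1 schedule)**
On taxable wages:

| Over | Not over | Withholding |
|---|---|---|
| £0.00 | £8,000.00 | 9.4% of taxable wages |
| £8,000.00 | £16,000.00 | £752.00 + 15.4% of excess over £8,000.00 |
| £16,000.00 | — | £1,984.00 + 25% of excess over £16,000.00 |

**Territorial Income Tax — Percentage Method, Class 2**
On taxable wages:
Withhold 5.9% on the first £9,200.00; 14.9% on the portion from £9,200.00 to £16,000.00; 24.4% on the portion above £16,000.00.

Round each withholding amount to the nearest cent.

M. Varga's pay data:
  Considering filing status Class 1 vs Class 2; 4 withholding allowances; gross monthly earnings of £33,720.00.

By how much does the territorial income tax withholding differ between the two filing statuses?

Territorial Income Tax (Class 1): taxable = £33,720.00 − 4×£876.00 = £30,216.00
  £1,984.00 + 25% × (£30,216.00 − £16,000.00) = £1,984.00 + 25% × £14,216.00 = £5,538.00
Territorial Income Tax (Class 2): taxable = £33,720.00 − 4×£876.00 = £30,216.00
  £1,556.00 + 24.4% × (£30,216.00 − £16,000.00) = £1,556.00 + 24.4% × £14,216.00 = £5,024.70
Difference: |£5,538.00 − £5,024.70| = £513.30 (higher under Class 1)

£513.30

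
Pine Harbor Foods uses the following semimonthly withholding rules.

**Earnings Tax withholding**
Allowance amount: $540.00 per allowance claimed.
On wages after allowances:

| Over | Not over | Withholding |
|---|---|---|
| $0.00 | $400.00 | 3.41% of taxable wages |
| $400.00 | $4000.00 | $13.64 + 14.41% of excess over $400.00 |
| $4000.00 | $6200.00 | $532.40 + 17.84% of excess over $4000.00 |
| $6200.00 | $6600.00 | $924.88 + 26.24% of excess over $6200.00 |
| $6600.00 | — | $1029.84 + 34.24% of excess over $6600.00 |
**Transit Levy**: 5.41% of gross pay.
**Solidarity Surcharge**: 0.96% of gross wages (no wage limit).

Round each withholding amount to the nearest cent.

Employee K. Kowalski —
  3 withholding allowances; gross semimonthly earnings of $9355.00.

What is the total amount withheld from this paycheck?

Earnings Tax: taxable = $9355.00 − 3×$540.00 = $7735.00
  $1029.84 + 34.24% × ($7735.00 − $6600.00) = $1029.84 + 34.24% × $1135.00 = $1418.46
Transit Levy: 5.41% × $9355.00 = $506.11
Solidarity Surcharge: 0.96% × $9355.00 = $89.81
Total: $1418.46 + $506.11 + $89.81 = $2014.38

$2014.38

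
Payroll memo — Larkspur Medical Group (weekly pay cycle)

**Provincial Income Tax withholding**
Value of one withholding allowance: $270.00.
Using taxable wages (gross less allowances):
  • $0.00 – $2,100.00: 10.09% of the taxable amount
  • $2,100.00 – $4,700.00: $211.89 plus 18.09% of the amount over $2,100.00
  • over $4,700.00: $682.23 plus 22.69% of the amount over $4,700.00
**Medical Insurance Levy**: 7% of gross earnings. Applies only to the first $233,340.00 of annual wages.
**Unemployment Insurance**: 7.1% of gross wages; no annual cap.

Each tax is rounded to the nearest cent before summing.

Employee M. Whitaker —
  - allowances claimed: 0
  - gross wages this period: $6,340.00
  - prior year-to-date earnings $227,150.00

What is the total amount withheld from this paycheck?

Provincial Income Tax: taxable = $6,340.00
  $682.23 + 22.69% × ($6,340.00 − $4,700.00) = $682.23 + 22.69% × $1,640.00 = $1,054.35
Medical Insurance Levy: cap $233,340.00 − YTD $227,150.00 = $6,190.00 subject; 7% × $6,190.00 = $433.30
Unemployment Insurance: 7.1% × $6,340.00 = $450.14
Total: $1,054.35 + $433.30 + $450.14 = $1,937.79

$1,937.79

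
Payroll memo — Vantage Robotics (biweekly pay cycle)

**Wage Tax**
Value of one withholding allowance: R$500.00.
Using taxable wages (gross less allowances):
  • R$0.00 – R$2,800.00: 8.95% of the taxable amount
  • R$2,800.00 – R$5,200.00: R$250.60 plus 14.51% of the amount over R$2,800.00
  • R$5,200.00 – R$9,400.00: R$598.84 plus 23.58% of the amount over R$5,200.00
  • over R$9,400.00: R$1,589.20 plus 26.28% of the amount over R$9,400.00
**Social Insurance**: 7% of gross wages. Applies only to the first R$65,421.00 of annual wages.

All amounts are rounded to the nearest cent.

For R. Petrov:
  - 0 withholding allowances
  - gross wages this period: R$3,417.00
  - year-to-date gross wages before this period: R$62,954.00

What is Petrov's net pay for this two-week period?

R$2,904.18

Wage Tax: taxable = R$3,417.00
  R$250.60 + 14.51% × (R$3,417.00 − R$2,800.00) = R$250.60 + 14.51% × R$617.00 = R$340.13
Social Insurance: cap R$65,421.00 − YTD R$62,954.00 = R$2,467.00 subject; 7% × R$2,467.00 = R$172.69
Total withheld: R$340.13 + R$172.69 = R$512.82
Net pay: R$3,417.00 − R$512.82 = R$2,904.18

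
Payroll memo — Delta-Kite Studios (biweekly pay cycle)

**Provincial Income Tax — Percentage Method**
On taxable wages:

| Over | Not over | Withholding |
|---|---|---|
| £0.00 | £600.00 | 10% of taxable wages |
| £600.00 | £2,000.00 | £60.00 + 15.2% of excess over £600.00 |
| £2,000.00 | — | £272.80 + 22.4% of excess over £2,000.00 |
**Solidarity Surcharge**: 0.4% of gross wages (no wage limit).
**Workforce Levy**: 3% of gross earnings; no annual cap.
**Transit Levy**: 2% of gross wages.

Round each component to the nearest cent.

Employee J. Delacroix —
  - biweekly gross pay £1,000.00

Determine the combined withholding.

Provincial Income Tax: taxable = £1,000.00
  £60.00 + 15.2% × (£1,000.00 − £600.00) = £60.00 + 15.2% × £400.00 = £120.80
Solidarity Surcharge: 0.4% × £1,000.00 = £4.00
Workforce Levy: 3% × £1,000.00 = £30.00
Transit Levy: 2% × £1,000.00 = £20.00
Total: £120.80 + £4.00 + £30.00 + £20.00 = £174.80

£174.80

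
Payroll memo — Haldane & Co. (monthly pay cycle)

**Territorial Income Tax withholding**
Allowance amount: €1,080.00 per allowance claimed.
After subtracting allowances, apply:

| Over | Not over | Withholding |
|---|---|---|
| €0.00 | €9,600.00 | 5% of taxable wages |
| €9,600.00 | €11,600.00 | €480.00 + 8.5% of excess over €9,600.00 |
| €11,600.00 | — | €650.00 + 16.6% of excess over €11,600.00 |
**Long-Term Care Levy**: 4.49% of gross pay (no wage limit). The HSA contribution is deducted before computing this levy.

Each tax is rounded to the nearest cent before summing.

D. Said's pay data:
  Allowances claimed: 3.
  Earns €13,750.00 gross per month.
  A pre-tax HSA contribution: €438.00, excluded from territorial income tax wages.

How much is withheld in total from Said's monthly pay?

€1,117.83

Territorial Income Tax: taxable = €13,750.00 − €438.00 − 3×€1,080.00 = €10,072.00
  €480.00 + 8.5% × (€10,072.00 − €9,600.00) = €480.00 + 8.5% × €472.00 = €520.12
Long-Term Care Levy: 4.49% × €13,312.00 = €597.71
Total: €520.12 + €597.71 = €1,117.83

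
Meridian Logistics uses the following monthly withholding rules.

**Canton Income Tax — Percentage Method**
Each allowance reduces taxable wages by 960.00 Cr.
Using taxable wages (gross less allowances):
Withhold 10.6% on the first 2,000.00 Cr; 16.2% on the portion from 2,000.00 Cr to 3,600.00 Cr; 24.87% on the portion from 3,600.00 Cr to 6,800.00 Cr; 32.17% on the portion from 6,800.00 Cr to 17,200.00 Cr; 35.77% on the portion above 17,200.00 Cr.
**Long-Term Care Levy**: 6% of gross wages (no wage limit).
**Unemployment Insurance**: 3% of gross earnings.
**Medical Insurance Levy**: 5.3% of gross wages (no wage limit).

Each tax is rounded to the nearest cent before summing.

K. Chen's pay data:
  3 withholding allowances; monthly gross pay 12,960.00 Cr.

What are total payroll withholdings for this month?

4,175.50 Cr

Canton Income Tax: taxable = 12,960.00 Cr − 3×960.00 Cr = 10,080.00 Cr
  1,267.04 Cr + 32.17% × (10,080.00 Cr − 6,800.00 Cr) = 1,267.04 Cr + 32.17% × 3,280.00 Cr = 2,322.22 Cr
Long-Term Care Levy: 6% × 12,960.00 Cr = 777.60 Cr
Unemployment Insurance: 3% × 12,960.00 Cr = 388.80 Cr
Medical Insurance Levy: 5.3% × 12,960.00 Cr = 686.88 Cr
Total: 2,322.22 Cr + 777.60 Cr + 388.80 Cr + 686.88 Cr = 4,175.50 Cr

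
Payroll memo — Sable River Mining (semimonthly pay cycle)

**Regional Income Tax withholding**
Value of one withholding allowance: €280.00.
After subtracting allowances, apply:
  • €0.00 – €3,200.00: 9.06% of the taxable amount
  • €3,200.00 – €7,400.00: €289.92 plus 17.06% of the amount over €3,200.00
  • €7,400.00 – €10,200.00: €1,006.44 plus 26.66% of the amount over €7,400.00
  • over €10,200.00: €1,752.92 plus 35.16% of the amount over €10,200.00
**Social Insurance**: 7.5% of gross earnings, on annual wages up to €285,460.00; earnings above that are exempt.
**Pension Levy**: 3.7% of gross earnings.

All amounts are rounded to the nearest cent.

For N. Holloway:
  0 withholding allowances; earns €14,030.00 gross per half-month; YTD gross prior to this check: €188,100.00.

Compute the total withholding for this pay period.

€4,670.91

Regional Income Tax: taxable = €14,030.00
  €1,752.92 + 35.16% × (€14,030.00 − €10,200.00) = €1,752.92 + 35.16% × €3,830.00 = €3,099.55
Social Insurance: 7.5% × €14,030.00 = €1,052.25
Pension Levy: 3.7% × €14,030.00 = €519.11
Total: €3,099.55 + €1,052.25 + €519.11 = €4,670.91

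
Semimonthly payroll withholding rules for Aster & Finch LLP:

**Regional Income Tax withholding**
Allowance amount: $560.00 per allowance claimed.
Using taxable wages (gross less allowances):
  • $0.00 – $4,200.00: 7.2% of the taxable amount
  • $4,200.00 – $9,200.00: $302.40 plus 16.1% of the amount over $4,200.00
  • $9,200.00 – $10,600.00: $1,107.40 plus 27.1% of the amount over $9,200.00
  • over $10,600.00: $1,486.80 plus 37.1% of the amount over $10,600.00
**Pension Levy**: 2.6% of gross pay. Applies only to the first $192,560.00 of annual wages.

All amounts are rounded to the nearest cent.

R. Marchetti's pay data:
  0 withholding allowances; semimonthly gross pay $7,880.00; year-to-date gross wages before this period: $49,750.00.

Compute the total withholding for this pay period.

Regional Income Tax: taxable = $7,880.00
  $302.40 + 16.1% × ($7,880.00 − $4,200.00) = $302.40 + 16.1% × $3,680.00 = $894.88
Pension Levy: 2.6% × $7,880.00 = $204.88
Total: $894.88 + $204.88 = $1,099.76

$1,099.76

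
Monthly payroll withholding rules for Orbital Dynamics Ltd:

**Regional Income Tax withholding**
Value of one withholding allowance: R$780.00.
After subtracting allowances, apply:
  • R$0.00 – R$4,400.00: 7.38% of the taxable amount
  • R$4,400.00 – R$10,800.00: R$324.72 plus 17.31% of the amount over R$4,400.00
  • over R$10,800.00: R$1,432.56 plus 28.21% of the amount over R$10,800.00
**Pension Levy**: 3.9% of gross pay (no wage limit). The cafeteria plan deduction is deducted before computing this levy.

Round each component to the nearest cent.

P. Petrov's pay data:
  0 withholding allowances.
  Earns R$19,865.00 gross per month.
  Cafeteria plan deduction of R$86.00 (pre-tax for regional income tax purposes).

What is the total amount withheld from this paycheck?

R$4,736.92

Regional Income Tax: taxable = R$19,865.00 − R$86.00 = R$19,779.00
  R$1,432.56 + 28.21% × (R$19,779.00 − R$10,800.00) = R$1,432.56 + 28.21% × R$8,979.00 = R$3,965.54
Pension Levy: 3.9% × R$19,779.00 = R$771.38
Total: R$3,965.54 + R$771.38 = R$4,736.92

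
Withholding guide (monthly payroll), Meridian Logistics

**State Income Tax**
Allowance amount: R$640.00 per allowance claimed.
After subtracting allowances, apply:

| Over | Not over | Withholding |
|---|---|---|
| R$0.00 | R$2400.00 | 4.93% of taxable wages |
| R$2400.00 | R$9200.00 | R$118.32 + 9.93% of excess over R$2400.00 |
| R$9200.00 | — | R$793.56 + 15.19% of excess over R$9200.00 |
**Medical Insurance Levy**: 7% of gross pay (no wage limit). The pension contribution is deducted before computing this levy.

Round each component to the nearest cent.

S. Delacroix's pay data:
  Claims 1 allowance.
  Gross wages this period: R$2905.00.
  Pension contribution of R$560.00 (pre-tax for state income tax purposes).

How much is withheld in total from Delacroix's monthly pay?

State Income Tax: taxable = R$2905.00 − R$560.00 − 1×R$640.00 = R$1705.00
  4.93% × R$1705.00 = R$84.06
Medical Insurance Levy: 7% × R$2345.00 = R$164.15
Total: R$84.06 + R$164.15 = R$248.21

R$248.21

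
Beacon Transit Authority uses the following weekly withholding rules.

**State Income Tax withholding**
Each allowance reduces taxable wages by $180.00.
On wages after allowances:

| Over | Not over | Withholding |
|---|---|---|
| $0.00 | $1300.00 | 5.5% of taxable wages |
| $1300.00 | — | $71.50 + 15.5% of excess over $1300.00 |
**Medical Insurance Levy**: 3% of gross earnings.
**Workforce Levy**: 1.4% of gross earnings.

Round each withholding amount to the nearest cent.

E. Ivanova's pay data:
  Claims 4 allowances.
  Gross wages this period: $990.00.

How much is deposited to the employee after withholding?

$931.59

State Income Tax: taxable = $990.00 − 4×$180.00 = $270.00
  5.5% × $270.00 = $14.85
Medical Insurance Levy: 3% × $990.00 = $29.70
Workforce Levy: 1.4% × $990.00 = $13.86
Total withheld: $14.85 + $29.70 + $13.86 = $58.41
Net pay: $990.00 − $58.41 = $931.59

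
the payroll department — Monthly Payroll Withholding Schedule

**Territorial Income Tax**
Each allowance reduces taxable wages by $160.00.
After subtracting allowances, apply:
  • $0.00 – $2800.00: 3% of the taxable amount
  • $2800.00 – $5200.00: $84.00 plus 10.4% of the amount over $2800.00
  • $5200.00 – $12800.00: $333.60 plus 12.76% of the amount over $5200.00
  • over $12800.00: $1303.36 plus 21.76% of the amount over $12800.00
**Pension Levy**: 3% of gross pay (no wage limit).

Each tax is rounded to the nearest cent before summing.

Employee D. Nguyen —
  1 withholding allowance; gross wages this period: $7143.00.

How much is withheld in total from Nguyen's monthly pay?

Territorial Income Tax: taxable = $7143.00 − 1×$160.00 = $6983.00
  $333.60 + 12.76% × ($6983.00 − $5200.00) = $333.60 + 12.76% × $1783.00 = $561.11
Pension Levy: 3% × $7143.00 = $214.29
Total: $561.11 + $214.29 = $775.40

$775.40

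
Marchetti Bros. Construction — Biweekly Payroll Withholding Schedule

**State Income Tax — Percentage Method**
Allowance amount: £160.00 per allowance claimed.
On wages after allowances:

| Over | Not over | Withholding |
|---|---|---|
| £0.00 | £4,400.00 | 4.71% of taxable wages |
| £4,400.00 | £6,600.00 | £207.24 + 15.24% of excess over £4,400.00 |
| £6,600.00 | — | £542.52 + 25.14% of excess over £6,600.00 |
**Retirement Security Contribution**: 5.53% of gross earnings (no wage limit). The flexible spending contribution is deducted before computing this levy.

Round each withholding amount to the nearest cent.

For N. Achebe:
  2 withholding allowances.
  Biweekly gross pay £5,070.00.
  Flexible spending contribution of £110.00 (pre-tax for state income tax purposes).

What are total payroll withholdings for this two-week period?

£518.11

State Income Tax: taxable = £5,070.00 − £110.00 − 2×£160.00 = £4,640.00
  £207.24 + 15.24% × (£4,640.00 − £4,400.00) = £207.24 + 15.24% × £240.00 = £243.82
Retirement Security Contribution: 5.53% × £4,960.00 = £274.29
Total: £243.82 + £274.29 = £518.11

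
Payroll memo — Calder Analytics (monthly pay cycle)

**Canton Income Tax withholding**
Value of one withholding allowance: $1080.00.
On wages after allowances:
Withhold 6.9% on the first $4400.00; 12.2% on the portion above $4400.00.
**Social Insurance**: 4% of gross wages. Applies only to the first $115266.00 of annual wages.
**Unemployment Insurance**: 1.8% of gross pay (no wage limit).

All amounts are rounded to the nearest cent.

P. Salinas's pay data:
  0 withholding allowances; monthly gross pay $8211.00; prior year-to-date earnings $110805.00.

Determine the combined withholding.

$1094.78

Canton Income Tax: taxable = $8211.00
  $303.60 + 12.2% × ($8211.00 − $4400.00) = $303.60 + 12.2% × $3811.00 = $768.54
Social Insurance: cap $115266.00 − YTD $110805.00 = $4461.00 subject; 4% × $4461.00 = $178.44
Unemployment Insurance: 1.8% × $8211.00 = $147.80
Total: $768.54 + $178.44 + $147.80 = $1094.78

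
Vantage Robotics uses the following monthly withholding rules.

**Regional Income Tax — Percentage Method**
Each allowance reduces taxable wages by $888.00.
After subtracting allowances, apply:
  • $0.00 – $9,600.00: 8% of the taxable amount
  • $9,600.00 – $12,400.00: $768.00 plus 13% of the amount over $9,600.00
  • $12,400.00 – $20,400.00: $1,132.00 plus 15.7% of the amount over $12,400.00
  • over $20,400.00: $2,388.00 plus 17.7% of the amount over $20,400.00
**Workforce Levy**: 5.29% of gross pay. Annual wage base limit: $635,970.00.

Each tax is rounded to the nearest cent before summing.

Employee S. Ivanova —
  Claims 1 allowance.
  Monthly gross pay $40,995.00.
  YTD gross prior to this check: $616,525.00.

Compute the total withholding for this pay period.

Regional Income Tax: taxable = $40,995.00 − 1×$888.00 = $40,107.00
  $2,388.00 + 17.7% × ($40,107.00 − $20,400.00) = $2,388.00 + 17.7% × $19,707.00 = $5,876.14
Workforce Levy: cap $635,970.00 − YTD $616,525.00 = $19,445.00 subject; 5.29% × $19,445.00 = $1,028.64
Total: $5,876.14 + $1,028.64 = $6,904.78

$6,904.78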